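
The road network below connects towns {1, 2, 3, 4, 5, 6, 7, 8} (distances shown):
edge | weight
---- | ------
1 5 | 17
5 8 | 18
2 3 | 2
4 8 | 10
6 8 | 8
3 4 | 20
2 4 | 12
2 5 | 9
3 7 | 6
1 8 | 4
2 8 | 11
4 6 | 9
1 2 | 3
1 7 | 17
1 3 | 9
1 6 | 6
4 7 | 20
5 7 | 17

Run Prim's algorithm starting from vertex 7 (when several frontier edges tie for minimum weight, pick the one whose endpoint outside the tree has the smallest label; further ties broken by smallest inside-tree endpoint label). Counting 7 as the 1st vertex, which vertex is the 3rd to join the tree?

2

Grow the tree from 7 using Prim:
Step 1: cheapest edge leaving the tree is 3 7 (6); add 3.
Step 2: cheapest edge leaving the tree is 2 3 (2); add 2.
Step 3: cheapest edge leaving the tree is 1 2 (3); add 1.
Step 4: cheapest edge leaving the tree is 1 8 (4); add 8.
Step 5: cheapest edge leaving the tree is 1 6 (6); add 6.
Step 6: cheapest edge leaving the tree is 4 6 (9); add 4.
Step 7: cheapest edge leaving the tree is 2 5 (9); add 5.
Vertex order: 7, 3, 2, 1, 8, 6, 4, 5. The 3rd vertex is 2.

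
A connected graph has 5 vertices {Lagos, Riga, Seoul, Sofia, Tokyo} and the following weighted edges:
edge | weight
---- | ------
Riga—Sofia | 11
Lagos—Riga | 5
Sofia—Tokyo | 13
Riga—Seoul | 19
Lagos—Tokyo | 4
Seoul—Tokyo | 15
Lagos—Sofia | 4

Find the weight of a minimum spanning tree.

Grow the tree from Lagos using Prim:
Step 1: cheapest edge leaving the tree is Lagos—Sofia (4); add Sofia.
Step 2: cheapest edge leaving the tree is Lagos—Tokyo (4); add Tokyo.
Step 3: cheapest edge leaving the tree is Lagos—Riga (5); add Riga.
Step 4: cheapest edge leaving the tree is Seoul—Tokyo (15); add Seoul.
MST edges: Lagos—Sofia, Lagos—Tokyo, Lagos—Riga, Seoul—Tokyo; total weight 4+4+5+15 = 28.

28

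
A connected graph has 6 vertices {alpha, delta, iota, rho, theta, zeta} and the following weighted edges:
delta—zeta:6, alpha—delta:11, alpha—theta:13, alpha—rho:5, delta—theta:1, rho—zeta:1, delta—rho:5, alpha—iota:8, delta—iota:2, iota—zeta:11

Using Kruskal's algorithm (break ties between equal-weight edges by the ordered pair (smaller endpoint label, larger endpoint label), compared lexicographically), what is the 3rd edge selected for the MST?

Sort edges by weight, then run Kruskal:
delta—theta (1): add. Components now {iota} {alpha} {delta,theta} {rho} {zeta}
rho—zeta (1): add. Components now {iota} {alpha} {delta,theta} {rho,zeta}
delta—iota (2): add. Components now {delta,iota,theta} {alpha} {rho,zeta}
alpha—rho (5): add. Components now {delta,iota,theta} {alpha,rho,zeta}
delta—rho (5): add. Components now {alpha,delta,iota,rho,theta,zeta}
The 3rd edge added is delta—iota.

delta-iota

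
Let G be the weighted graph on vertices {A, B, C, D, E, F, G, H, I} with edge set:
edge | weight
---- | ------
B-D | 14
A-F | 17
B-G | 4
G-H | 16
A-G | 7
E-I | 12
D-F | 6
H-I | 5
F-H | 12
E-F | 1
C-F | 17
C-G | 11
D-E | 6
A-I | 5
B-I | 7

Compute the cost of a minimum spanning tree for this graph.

Prim's algorithm from G:
Step 1: cheapest edge leaving the tree is B-G (4); add B.
Step 2: cheapest edge leaving the tree is A-G (7); add A.
Step 3: cheapest edge leaving the tree is A-I (5); add I.
Step 4: cheapest edge leaving the tree is H-I (5); add H.
Step 5: cheapest edge leaving the tree is C-G (11); add C.
Step 6: cheapest edge leaving the tree is E-I (12); add E.
Step 7: cheapest edge leaving the tree is E-F (1); add F.
Step 8: cheapest edge leaving the tree is D-E (6); add D.
MST edges: B-G, A-G, A-I, H-I, C-G, E-I, E-F, D-E; total weight 4+7+5+5+11+12+1+6 = 51.

51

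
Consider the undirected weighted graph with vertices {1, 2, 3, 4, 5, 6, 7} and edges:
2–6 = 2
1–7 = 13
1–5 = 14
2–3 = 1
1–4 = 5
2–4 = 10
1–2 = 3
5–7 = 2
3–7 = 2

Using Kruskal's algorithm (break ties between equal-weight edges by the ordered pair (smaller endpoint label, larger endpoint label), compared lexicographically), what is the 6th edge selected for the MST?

Sort edges by weight, then run Kruskal:
2–3 (1): add. Components now {1} {2,3} {4} {5} {6} {7}
2–6 (2): add. Components now {1} {2,3,6} {4} {5} {7}
3–7 (2): add. Components now {1} {2,3,6,7} {4} {5}
5–7 (2): add. Components now {1} {2,3,5,6,7} {4}
1–2 (3): add. Components now {1,2,3,5,6,7} {4}
1–4 (5): add. Components now {1,2,3,4,5,6,7}
The 6th edge added is 1–4.

1-4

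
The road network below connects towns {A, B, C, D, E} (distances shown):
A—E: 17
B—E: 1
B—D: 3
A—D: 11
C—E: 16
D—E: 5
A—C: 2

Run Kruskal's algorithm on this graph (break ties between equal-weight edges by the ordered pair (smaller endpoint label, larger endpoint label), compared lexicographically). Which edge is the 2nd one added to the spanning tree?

Kruskal's algorithm — process edges by increasing weight (ties by edge label):
B—E (1): add. Components now {A} {B,E} {C} {D}
A—C (2): add. Components now {A,C} {B,E} {D}
B—D (3): add. Components now {A,C} {B,D,E}
D—E (5): skip — D and E already connected.
A—D (11): add. Components now {A,B,C,D,E}
The 2nd edge added is A—C.

A-C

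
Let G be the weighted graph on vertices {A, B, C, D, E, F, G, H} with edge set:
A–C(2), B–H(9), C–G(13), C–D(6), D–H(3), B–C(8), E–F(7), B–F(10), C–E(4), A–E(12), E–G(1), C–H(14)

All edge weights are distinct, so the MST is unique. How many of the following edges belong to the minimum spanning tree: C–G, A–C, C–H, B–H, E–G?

2

Kruskal's algorithm — process edges by increasing weight (ties by edge label):
E–G (1): add — endpoints in different components.
A–C (2): add — endpoints in different components.
D–H (3): add — endpoints in different components.
C–E (4): add — endpoints in different components.
C–D (6): add — endpoints in different components.
E–F (7): add — endpoints in different components.
B–C (8): add — endpoints in different components.
MST edge set: {E–G, A–C, D–H, C–E, C–D, E–F, B–C}.
Of the listed edges, {A–C, E–G} are in the MST → 2.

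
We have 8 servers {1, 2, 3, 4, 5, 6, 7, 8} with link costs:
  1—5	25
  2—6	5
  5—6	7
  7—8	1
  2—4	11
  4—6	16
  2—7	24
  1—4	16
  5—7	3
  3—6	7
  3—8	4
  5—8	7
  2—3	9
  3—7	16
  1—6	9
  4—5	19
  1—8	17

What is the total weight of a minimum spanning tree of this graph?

Prim's algorithm from 3:
Step 1: cheapest edge leaving the tree is 3—8 (4); add 8.
Step 2: cheapest edge leaving the tree is 7—8 (1); add 7.
Step 3: cheapest edge leaving the tree is 5—7 (3); add 5.
Step 4: cheapest edge leaving the tree is 3—6 (7); add 6.
Step 5: cheapest edge leaving the tree is 2—6 (5); add 2.
Step 6: cheapest edge leaving the tree is 1—6 (9); add 1.
Step 7: cheapest edge leaving the tree is 2—4 (11); add 4.
MST edges: 3—8, 7—8, 5—7, 3—6, 2—6, 1—6, 2—4; total weight 4+1+3+7+5+9+11 = 40.

40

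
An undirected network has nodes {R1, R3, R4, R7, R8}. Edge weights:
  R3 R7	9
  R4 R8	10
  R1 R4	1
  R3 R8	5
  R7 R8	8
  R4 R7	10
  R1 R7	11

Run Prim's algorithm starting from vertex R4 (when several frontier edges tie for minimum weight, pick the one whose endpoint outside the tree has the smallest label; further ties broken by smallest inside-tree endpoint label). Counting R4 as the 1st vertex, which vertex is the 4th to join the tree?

R8

Grow the tree from R4 using Prim:
Step 1: cheapest edge leaving the tree is R1 R4 (1); add R1.
Step 2: cheapest edge leaving the tree is R4 R7 (10); add R7.
Step 3: cheapest edge leaving the tree is R7 R8 (8); add R8.
Step 4: cheapest edge leaving the tree is R3 R8 (5); add R3.
Vertex order: R4, R1, R7, R8, R3. The 4th vertex is R8.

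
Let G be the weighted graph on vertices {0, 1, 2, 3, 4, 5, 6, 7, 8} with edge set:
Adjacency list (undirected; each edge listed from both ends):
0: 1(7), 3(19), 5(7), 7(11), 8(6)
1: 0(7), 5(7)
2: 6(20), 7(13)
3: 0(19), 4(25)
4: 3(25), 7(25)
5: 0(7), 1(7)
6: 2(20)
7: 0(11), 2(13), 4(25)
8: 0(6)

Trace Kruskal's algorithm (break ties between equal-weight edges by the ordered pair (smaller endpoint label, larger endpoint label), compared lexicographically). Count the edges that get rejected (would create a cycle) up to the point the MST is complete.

1

Kruskal: consider edges lightest-first.
0–8 (6): add — endpoints in different components.
0–1 (7): add — endpoints in different components.
0–5 (7): add — endpoints in different components.
1–5 (7): skip — 1 and 5 already connected.
0–7 (11): add — endpoints in different components.
2–7 (13): add — endpoints in different components.
0–3 (19): add — endpoints in different components.
2–6 (20): add — endpoints in different components.
3–4 (25): add — endpoints in different components.
Edges rejected before the tree was complete: 1.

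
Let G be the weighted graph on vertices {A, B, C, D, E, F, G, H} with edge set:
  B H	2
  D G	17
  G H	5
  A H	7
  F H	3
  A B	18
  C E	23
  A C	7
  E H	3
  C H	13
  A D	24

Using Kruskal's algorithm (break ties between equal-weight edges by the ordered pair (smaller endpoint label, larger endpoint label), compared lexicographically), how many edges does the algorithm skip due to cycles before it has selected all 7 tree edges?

1

Kruskal's algorithm — process edges by increasing weight (ties by edge label):
B H (2): add — endpoints in different components.
E H (3): add — endpoints in different components.
F H (3): add — endpoints in different components.
G H (5): add — endpoints in different components.
A C (7): add — endpoints in different components.
A H (7): add — endpoints in different components.
C H (13): skip — C and H already connected.
D G (17): add — endpoints in different components.
Edges rejected before the tree was complete: 1.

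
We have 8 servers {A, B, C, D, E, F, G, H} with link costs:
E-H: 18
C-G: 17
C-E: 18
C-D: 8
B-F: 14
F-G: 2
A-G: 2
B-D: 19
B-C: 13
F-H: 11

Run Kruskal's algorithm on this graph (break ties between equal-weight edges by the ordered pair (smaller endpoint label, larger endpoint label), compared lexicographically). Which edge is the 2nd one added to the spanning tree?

Kruskal: consider edges lightest-first.
A-G (2): add — endpoints in different components.
F-G (2): add — endpoints in different components.
C-D (8): add — endpoints in different components.
F-H (11): add — endpoints in different components.
B-C (13): add — endpoints in different components.
B-F (14): add — endpoints in different components.
C-G (17): skip — C and G already connected.
C-E (18): add — endpoints in different components.
The 2nd edge added is F-G.

F-G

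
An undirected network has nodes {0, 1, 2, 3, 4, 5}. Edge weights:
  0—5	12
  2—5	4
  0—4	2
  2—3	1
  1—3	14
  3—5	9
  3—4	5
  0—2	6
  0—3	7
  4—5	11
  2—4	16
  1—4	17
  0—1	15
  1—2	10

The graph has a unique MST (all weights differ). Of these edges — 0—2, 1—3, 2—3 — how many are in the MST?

Sort edges by weight, then run Kruskal:
2—3 (1): add — endpoints in different components.
0—4 (2): add — endpoints in different components.
2—5 (4): add — endpoints in different components.
3—4 (5): add — endpoints in different components.
0—2 (6): skip — 0 and 2 already connected.
0—3 (7): skip — 0 and 3 already connected.
3—5 (9): skip — 3 and 5 already connected.
1—2 (10): add — endpoints in different components.
MST edge set: {2—3, 0—4, 2—5, 3—4, 1—2}.
Of the listed edges, {2—3} are in the MST → 1.

1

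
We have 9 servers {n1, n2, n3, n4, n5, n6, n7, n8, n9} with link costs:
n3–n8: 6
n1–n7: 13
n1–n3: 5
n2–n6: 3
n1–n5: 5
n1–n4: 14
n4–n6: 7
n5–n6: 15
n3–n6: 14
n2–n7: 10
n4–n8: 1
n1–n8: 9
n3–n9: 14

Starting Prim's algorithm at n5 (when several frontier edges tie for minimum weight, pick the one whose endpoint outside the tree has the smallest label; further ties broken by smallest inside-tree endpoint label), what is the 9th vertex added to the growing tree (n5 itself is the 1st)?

n9

Grow the tree from n5 using Prim:
Step 1: frontier [n1–n5 5, n5–n6 15] → take n1–n5 (5); add n1.
Step 2: frontier [n1–n3 5, n1–n8 9, n1–n7 13, n1–n4 14, n5–n6 15] → take n1–n3 (5); add n3.
Step 3: frontier [n1–n8 9, n1–n7 13, n1–n4 14, n3–n8 6, n3–n6 14, n3–n9 14, n5–n6 15] → take n3–n8 (6); add n8.
Step 4: frontier [n1–n7 13, n1–n4 14, n3–n6 14, n3–n9 14, n5–n6 15, n4–n8 1] → take n4–n8 (1); add n4.
Step 5: frontier [n1–n7 13, n3–n6 14, n3–n9 14, n4–n6 7, n5–n6 15] → take n4–n6 (7); add n6.
Step 6: frontier [n1–n7 13, n3–n9 14, n2–n6 3] → take n2–n6 (3); add n2.
Step 7: frontier [n1–n7 13, n2–n7 10, n3–n9 14] → take n2–n7 (10); add n7.
Step 8: frontier [n3–n9 14] → take n3–n9 (14); add n9.
Vertex order: n5, n1, n3, n8, n4, n6, n2, n7, n9. The 9th vertex is n9.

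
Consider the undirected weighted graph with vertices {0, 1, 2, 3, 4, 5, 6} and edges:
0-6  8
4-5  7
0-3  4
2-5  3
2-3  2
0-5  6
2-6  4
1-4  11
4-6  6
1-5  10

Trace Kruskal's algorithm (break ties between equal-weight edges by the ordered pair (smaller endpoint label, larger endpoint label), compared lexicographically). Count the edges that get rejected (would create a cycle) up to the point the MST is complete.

Kruskal's algorithm — process edges by increasing weight (ties by edge label):
2-3 (2): add. Components now {0} {1} {2,3} {4} {5} {6}
2-5 (3): add. Components now {0} {1} {2,3,5} {4} {6}
0-3 (4): add. Components now {0,2,3,5} {1} {4} {6}
2-6 (4): add. Components now {0,2,3,5,6} {1} {4}
0-5 (6): skip — 0 and 5 already connected.
4-6 (6): add. Components now {0,2,3,4,5,6} {1}
4-5 (7): skip — 4 and 5 already connected.
0-6 (8): skip — 0 and 6 already connected.
1-5 (10): add. Components now {0,1,2,3,4,5,6}
Edges rejected before the tree was complete: 3.

3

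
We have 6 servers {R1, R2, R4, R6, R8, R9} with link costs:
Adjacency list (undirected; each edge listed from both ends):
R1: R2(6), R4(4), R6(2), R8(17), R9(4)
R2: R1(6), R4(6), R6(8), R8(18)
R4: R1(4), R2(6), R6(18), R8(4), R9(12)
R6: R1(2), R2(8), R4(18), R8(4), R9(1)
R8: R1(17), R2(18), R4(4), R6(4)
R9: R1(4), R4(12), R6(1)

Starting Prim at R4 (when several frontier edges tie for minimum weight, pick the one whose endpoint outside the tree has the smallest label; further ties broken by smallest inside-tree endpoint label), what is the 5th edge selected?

Prim, starting at R4.
Step 1: frontier [R1 R4 4, R4 R8 4, R2 R4 6, R4 R9 12, R4 R6 18] → take R1 R4 (4); add R1.
Step 2: frontier [R1 R6 2, R1 R9 4, R1 R2 6, R1 R8 17, R4 R8 4, R2 R4 6, R4 R9 12, R4 R6 18] → take R1 R6 (2); add R6.
Step 3: frontier [R1 R9 4, R1 R2 6, R1 R8 17, R4 R8 4, R2 R4 6, R4 R9 12, R6 R9 1, R6 R8 4, R2 R6 8] → take R6 R9 (1); add R9.
Step 4: frontier [R1 R2 6, R1 R8 17, R4 R8 4, R2 R4 6, R6 R8 4, R2 R6 8] → take R4 R8 (4); add R8.
Step 5: frontier [R1 R2 6, R2 R4 6, R2 R6 8, R2 R8 18] → take R1 R2 (6); add R2.
The 5th edge added is R1 R2.

R1-R2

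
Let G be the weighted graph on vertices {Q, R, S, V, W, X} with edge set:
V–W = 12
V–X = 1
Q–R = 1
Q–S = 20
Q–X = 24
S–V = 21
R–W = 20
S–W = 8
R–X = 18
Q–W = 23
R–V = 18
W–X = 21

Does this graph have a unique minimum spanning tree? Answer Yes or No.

No

Kruskal's algorithm — process edges by increasing weight (ties by edge label):
Q–R (1): add. Components now {V} {W} {S} {Q,R} {X}
V–X (1): add. Components now {V,X} {W} {S} {Q,R}
S–W (8): add. Components now {V,X} {S,W} {Q,R}
V–W (12): add. Components now {S,V,W,X} {Q,R}
R–V (18): add. Components now {Q,R,S,V,W,X}
Non-tree edge R–X has weight 18, equal to the heaviest edge on its tree cycle — swapping gives another MST of the same weight. Not unique.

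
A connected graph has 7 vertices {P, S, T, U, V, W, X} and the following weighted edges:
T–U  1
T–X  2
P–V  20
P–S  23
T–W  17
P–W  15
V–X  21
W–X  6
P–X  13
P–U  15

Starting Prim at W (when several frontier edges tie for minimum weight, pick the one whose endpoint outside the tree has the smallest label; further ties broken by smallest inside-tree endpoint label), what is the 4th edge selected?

Grow the tree from W using Prim:
Step 1: cheapest edge leaving the tree is W–X (6); add X.
Step 2: cheapest edge leaving the tree is T–X (2); add T.
Step 3: cheapest edge leaving the tree is T–U (1); add U.
Step 4: cheapest edge leaving the tree is P–X (13); add P.
Step 5: cheapest edge leaving the tree is P–V (20); add V.
Step 6: cheapest edge leaving the tree is P–S (23); add S.
The 4th edge added is P–X.

P-X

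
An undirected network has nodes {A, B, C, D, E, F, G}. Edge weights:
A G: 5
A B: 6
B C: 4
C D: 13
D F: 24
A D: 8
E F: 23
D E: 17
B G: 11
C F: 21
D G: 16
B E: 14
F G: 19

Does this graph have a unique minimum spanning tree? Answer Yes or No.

Yes

Sort edges by weight, then run Kruskal:
B C (4): add. Components now {A} {B,C} {D} {E} {F} {G}
A G (5): add. Components now {A,G} {B,C} {D} {E} {F}
A B (6): add. Components now {A,B,C,G} {D} {E} {F}
A D (8): add. Components now {A,B,C,D,G} {E} {F}
B G (11): skip — B and G already connected.
C D (13): skip — C and D already connected.
B E (14): add. Components now {A,B,C,D,E,G} {F}
D G (16): skip — D and G already connected.
D E (17): skip — D and E already connected.
F G (19): add. Components now {A,B,C,D,E,F,G}
Every non-tree edge has weight strictly greater than the heaviest edge on the tree path between its endpoints, so the MST is unique.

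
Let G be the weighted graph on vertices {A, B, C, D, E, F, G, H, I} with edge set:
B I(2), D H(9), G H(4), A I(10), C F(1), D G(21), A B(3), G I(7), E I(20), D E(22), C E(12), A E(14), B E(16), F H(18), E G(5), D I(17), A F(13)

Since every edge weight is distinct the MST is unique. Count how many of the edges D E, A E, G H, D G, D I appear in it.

Kruskal: consider edges lightest-first.
C F (1): add — endpoints in different components.
B I (2): add — endpoints in different components.
A B (3): add — endpoints in different components.
G H (4): add — endpoints in different components.
E G (5): add — endpoints in different components.
G I (7): add — endpoints in different components.
D H (9): add — endpoints in different components.
A I (10): skip — A and I already connected.
C E (12): add — endpoints in different components.
MST edge set: {C F, B I, A B, G H, E G, G I, D H, C E}.
Of the listed edges, {G H} are in the MST → 1.

1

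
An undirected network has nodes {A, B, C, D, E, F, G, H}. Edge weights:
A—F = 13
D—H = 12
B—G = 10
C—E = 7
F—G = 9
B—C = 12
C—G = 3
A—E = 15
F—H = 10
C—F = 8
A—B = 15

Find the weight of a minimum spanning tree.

63

Sort edges by weight, then run Kruskal:
C—G (3): add — endpoints in different components.
C—E (7): add — endpoints in different components.
C—F (8): add — endpoints in different components.
F—G (9): skip — F and G already connected.
B—G (10): add — endpoints in different components.
F—H (10): add — endpoints in different components.
B—C (12): skip — B and C already connected.
D—H (12): add — endpoints in different components.
A—F (13): add — endpoints in different components.
MST edges: C—G, C—E, C—F, B—G, F—H, D—H, A—F; total weight 3+7+8+10+10+12+13 = 63.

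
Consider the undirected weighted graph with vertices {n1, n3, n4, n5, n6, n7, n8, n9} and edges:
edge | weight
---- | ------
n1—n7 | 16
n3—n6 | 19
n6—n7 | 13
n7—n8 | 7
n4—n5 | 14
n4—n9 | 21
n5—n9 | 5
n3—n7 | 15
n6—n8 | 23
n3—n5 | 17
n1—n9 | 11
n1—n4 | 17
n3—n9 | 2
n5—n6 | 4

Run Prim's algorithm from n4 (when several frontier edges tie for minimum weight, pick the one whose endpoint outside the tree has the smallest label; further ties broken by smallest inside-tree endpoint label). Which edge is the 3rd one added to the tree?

Prim's algorithm from n4:
Step 1: cheapest edge leaving the tree is n4—n5 (14); add n5.
Step 2: cheapest edge leaving the tree is n5—n6 (4); add n6.
Step 3: cheapest edge leaving the tree is n5—n9 (5); add n9.
Step 4: cheapest edge leaving the tree is n3—n9 (2); add n3.
Step 5: cheapest edge leaving the tree is n1—n9 (11); add n1.
Step 6: cheapest edge leaving the tree is n6—n7 (13); add n7.
Step 7: cheapest edge leaving the tree is n7—n8 (7); add n8.
The 3rd edge added is n5—n9.

n5-n9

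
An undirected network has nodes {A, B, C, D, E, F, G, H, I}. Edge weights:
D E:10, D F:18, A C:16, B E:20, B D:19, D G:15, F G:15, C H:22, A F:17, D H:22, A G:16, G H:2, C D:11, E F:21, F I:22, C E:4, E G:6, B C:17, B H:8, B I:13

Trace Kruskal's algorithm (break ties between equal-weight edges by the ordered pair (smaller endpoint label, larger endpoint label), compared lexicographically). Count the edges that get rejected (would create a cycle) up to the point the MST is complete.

Kruskal: consider edges lightest-first.
G H (2): add — endpoints in different components.
C E (4): add — endpoints in different components.
E G (6): add — endpoints in different components.
B H (8): add — endpoints in different components.
D E (10): add — endpoints in different components.
C D (11): skip — C and D already connected.
B I (13): add — endpoints in different components.
D G (15): skip — D and G already connected.
F G (15): add — endpoints in different components.
A C (16): add — endpoints in different components.
Edges rejected before the tree was complete: 2.

2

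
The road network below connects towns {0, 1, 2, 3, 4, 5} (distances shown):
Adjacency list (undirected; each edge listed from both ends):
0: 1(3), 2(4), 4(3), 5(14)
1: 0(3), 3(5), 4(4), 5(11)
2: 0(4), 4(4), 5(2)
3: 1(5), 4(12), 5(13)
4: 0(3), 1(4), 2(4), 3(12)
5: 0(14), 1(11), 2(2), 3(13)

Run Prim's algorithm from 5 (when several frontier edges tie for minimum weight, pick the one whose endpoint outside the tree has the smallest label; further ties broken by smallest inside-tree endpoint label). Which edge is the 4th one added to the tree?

0-4

Grow the tree from 5 using Prim:
Step 1: frontier [2—5 2, 1—5 11, 3—5 13, 0—5 14] → take 2—5 (2); add 2.
Step 2: frontier [0—2 4, 2—4 4, 1—5 11, 3—5 13, 0—5 14] → take 0—2 (4); add 0.
Step 3: frontier [0—1 3, 0—4 3, 2—4 4, 1—5 11, 3—5 13] → take 0—1 (3); add 1.
Step 4: frontier [0—4 3, 1—4 4, 1—3 5, 2—4 4, 3—5 13] → take 0—4 (3); add 4.
Step 5: frontier [1—3 5, 3—4 12, 3—5 13] → take 1—3 (5); add 3.
The 4th edge added is 0—4.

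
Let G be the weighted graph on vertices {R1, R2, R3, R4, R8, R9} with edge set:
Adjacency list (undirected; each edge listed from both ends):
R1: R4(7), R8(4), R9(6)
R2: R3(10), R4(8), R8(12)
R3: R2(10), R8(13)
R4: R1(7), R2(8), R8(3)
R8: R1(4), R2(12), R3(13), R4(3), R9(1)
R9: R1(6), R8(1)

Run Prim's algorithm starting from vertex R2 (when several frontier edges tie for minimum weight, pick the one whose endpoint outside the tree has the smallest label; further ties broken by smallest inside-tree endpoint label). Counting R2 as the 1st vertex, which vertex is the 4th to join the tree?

Grow the tree from R2 using Prim:
Step 1: cheapest edge leaving the tree is R2–R4 (8); add R4.
Step 2: cheapest edge leaving the tree is R4–R8 (3); add R8.
Step 3: cheapest edge leaving the tree is R8–R9 (1); add R9.
Step 4: cheapest edge leaving the tree is R1–R8 (4); add R1.
Step 5: cheapest edge leaving the tree is R2–R3 (10); add R3.
Vertex order: R2, R4, R8, R9, R1, R3. The 4th vertex is R9.

R9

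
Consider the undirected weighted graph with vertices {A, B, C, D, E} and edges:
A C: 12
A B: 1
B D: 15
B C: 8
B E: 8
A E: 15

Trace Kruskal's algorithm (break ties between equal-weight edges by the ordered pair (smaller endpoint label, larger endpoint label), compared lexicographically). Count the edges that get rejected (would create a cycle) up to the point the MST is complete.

2

Kruskal: consider edges lightest-first.
A B (1): add — endpoints in different components.
B C (8): add — endpoints in different components.
B E (8): add — endpoints in different components.
A C (12): skip — A and C already connected.
A E (15): skip — A and E already connected.
B D (15): add — endpoints in different components.
Edges rejected before the tree was complete: 2.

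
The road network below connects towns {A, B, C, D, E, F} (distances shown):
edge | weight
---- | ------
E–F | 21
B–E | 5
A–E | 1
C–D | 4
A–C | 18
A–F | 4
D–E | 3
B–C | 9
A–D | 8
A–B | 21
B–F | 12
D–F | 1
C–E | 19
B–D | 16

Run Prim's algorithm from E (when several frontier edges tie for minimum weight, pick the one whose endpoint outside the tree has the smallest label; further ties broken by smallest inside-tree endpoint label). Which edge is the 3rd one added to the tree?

Prim, starting at E.
Step 1: frontier [A–E 1, D–E 3, B–E 5, C–E 19, E–F 21] → take A–E (1); add A.
Step 2: frontier [A–F 4, A–D 8, A–C 18, A–B 21, D–E 3, B–E 5, C–E 19, E–F 21] → take D–E (3); add D.
Step 3: frontier [A–F 4, A–C 18, A–B 21, D–F 1, C–D 4, B–D 16, B–E 5, C–E 19, E–F 21] → take D–F (1); add F.
Step 4: frontier [A–C 18, A–B 21, C–D 4, B–D 16, B–E 5, C–E 19, B–F 12] → take C–D (4); add C.
Step 5: frontier [A–B 21, B–C 9, B–D 16, B–E 5, B–F 12] → take B–E (5); add B.
The 3rd edge added is D–F.

D-F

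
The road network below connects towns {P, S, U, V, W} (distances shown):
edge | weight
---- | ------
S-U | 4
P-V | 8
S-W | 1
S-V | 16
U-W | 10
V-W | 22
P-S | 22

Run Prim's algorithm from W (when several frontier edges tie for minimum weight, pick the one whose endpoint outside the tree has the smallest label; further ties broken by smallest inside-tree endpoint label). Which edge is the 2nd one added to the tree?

Prim, starting at W.
Step 1: frontier [S-W 1, U-W 10, V-W 22] → take S-W (1); add S.
Step 2: frontier [S-U 4, S-V 16, P-S 22, U-W 10, V-W 22] → take S-U (4); add U.
Step 3: frontier [S-V 16, P-S 22, V-W 22] → take S-V (16); add V.
Step 4: frontier [P-S 22, P-V 8] → take P-V (8); add P.
The 2nd edge added is S-U.

S-U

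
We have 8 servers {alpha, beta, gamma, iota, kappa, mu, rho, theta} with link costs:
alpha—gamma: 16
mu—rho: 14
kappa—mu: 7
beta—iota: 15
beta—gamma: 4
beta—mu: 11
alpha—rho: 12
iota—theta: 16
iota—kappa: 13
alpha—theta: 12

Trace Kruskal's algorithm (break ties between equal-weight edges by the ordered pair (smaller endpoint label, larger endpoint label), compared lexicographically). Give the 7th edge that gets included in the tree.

mu-rho

Kruskal: consider edges lightest-first.
beta—gamma (4): add — endpoints in different components.
kappa—mu (7): add — endpoints in different components.
beta—mu (11): add — endpoints in different components.
alpha—rho (12): add — endpoints in different components.
alpha—theta (12): add — endpoints in different components.
iota—kappa (13): add — endpoints in different components.
mu—rho (14): add — endpoints in different components.
The 7th edge added is mu—rho.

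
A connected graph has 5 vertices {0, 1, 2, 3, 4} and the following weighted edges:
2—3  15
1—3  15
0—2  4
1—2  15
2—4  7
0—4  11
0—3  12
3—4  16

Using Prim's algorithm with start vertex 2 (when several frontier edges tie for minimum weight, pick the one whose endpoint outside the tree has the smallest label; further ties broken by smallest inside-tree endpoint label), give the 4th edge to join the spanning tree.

1-2

Prim, starting at 2.
Step 1: frontier [0—2 4, 2—4 7, 1—2 15, 2—3 15] → take 0—2 (4); add 0.
Step 2: frontier [0—4 11, 0—3 12, 2—4 7, 1—2 15, 2—3 15] → take 2—4 (7); add 4.
Step 3: frontier [0—3 12, 1—2 15, 2—3 15, 3—4 16] → take 0—3 (12); add 3.
Step 4: frontier [1—2 15, 1—3 15] → take 1—2 (15); add 1.
The 4th edge added is 1—2.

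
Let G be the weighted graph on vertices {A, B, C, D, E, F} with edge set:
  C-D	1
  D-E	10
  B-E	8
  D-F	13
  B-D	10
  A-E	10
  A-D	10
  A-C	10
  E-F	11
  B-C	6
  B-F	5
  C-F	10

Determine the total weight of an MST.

Kruskal: consider edges lightest-first.
C-D (1): add. Components now {A} {B} {C,D} {E} {F}
B-F (5): add. Components now {A} {B,F} {C,D} {E}
B-C (6): add. Components now {A} {B,C,D,F} {E}
B-E (8): add. Components now {A} {B,C,D,E,F}
A-C (10): add. Components now {A,B,C,D,E,F}
MST edges: C-D, B-F, B-C, B-E, A-C; total weight 1+5+6+8+10 = 30.

30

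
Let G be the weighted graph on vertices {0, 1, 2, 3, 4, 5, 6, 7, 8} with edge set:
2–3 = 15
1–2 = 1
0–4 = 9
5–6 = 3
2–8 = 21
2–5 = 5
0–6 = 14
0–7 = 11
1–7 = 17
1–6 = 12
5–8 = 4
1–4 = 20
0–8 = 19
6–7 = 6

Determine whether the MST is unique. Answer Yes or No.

Kruskal: consider edges lightest-first.
1–2 (1): add — endpoints in different components.
5–6 (3): add — endpoints in different components.
5–8 (4): add — endpoints in different components.
2–5 (5): add — endpoints in different components.
6–7 (6): add — endpoints in different components.
0–4 (9): add — endpoints in different components.
0–7 (11): add — endpoints in different components.
1–6 (12): skip — 1 and 6 already connected.
0–6 (14): skip — 0 and 6 already connected.
2–3 (15): add — endpoints in different components.
Every non-tree edge has weight strictly greater than the heaviest edge on the tree path between its endpoints, so the MST is unique.

Yes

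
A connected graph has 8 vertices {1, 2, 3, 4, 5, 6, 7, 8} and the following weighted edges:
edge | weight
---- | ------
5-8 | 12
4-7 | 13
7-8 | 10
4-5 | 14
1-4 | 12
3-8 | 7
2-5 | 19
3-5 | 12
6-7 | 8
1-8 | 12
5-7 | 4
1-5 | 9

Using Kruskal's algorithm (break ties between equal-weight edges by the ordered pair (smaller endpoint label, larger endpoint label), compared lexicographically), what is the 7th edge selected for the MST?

Kruskal: consider edges lightest-first.
5-7 (4): add — endpoints in different components.
3-8 (7): add — endpoints in different components.
6-7 (8): add — endpoints in different components.
1-5 (9): add — endpoints in different components.
7-8 (10): add — endpoints in different components.
1-4 (12): add — endpoints in different components.
1-8 (12): skip — 1 and 8 already connected.
3-5 (12): skip — 3 and 5 already connected.
5-8 (12): skip — 5 and 8 already connected.
4-7 (13): skip — 4 and 7 already connected.
4-5 (14): skip — 4 and 5 already connected.
2-5 (19): add — endpoints in different components.
The 7th edge added is 2-5.

2-5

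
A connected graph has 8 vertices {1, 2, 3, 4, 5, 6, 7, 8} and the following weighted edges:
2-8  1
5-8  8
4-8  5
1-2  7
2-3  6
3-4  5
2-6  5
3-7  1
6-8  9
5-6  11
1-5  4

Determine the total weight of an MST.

28

Prim's algorithm from 8:
Step 1: frontier [2-8 1, 4-8 5, 5-8 8, 6-8 9] → take 2-8 (1); add 2.
Step 2: frontier [2-6 5, 2-3 6, 1-2 7, 4-8 5, 5-8 8, 6-8 9] → take 4-8 (5); add 4.
Step 3: frontier [2-6 5, 2-3 6, 1-2 7, 3-4 5, 5-8 8, 6-8 9] → take 3-4 (5); add 3.
Step 4: frontier [2-6 5, 1-2 7, 3-7 1, 5-8 8, 6-8 9] → take 3-7 (1); add 7.
Step 5: frontier [2-6 5, 1-2 7, 5-8 8, 6-8 9] → take 2-6 (5); add 6.
Step 6: frontier [1-2 7, 5-6 11, 5-8 8] → take 1-2 (7); add 1.
Step 7: frontier [1-5 4, 5-6 11, 5-8 8] → take 1-5 (4); add 5.
MST edges: 2-8, 4-8, 3-4, 3-7, 2-6, 1-2, 1-5; total weight 1+5+5+1+5+7+4 = 28.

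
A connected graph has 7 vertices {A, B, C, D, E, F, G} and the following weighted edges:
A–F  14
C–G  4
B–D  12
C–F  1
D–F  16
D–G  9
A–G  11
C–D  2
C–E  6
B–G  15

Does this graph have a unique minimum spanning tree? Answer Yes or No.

Yes

Kruskal's algorithm — process edges by increasing weight (ties by edge label):
C–F (1): add — endpoints in different components.
C–D (2): add — endpoints in different components.
C–G (4): add — endpoints in different components.
C–E (6): add — endpoints in different components.
D–G (9): skip — D and G already connected.
A–G (11): add — endpoints in different components.
B–D (12): add — endpoints in different components.
Every non-tree edge has weight strictly greater than the heaviest edge on the tree path between its endpoints, so the MST is unique.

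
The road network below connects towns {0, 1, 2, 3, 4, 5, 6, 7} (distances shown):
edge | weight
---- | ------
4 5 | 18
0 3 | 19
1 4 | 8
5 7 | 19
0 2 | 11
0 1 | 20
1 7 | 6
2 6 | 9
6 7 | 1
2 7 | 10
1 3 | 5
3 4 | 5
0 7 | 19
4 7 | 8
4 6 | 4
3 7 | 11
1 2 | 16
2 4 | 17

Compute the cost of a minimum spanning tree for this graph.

53

Prim's algorithm from 1:
Step 1: cheapest edge leaving the tree is 1 3 (5); add 3.
Step 2: cheapest edge leaving the tree is 3 4 (5); add 4.
Step 3: cheapest edge leaving the tree is 4 6 (4); add 6.
Step 4: cheapest edge leaving the tree is 6 7 (1); add 7.
Step 5: cheapest edge leaving the tree is 2 6 (9); add 2.
Step 6: cheapest edge leaving the tree is 0 2 (11); add 0.
Step 7: cheapest edge leaving the tree is 4 5 (18); add 5.
MST edges: 1 3, 3 4, 4 6, 6 7, 2 6, 0 2, 4 5; total weight 5+5+4+1+9+11+18 = 53.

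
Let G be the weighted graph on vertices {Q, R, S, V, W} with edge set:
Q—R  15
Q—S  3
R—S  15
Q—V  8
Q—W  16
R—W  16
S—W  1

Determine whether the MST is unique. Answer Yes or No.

No

Kruskal: consider edges lightest-first.
S—W (1): add. Components now {S,W} {V} {R} {Q}
Q—S (3): add. Components now {Q,S,W} {V} {R}
Q—V (8): add. Components now {Q,S,V,W} {R}
Q—R (15): add. Components now {Q,R,S,V,W}
Non-tree edge R—S has weight 15, equal to the heaviest edge on its tree cycle — swapping gives another MST of the same weight. Not unique.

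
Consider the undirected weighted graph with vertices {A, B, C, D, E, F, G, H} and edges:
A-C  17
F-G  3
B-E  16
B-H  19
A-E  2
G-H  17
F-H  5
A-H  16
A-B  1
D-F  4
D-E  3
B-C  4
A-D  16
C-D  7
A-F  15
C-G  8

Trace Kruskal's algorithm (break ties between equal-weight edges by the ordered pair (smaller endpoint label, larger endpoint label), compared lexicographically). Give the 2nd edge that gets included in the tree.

A-E

Sort edges by weight, then run Kruskal:
A-B (1): add — endpoints in different components.
A-E (2): add — endpoints in different components.
D-E (3): add — endpoints in different components.
F-G (3): add — endpoints in different components.
B-C (4): add — endpoints in different components.
D-F (4): add — endpoints in different components.
F-H (5): add — endpoints in different components.
The 2nd edge added is A-E.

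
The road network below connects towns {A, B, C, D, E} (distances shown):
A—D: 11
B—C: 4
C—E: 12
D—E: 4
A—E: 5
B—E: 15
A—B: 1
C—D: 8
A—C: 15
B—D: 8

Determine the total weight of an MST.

14

Sort edges by weight, then run Kruskal:
A—B (1): add. Components now {A,B} {C} {D} {E}
B—C (4): add. Components now {A,B,C} {D} {E}
D—E (4): add. Components now {A,B,C} {D,E}
A—E (5): add. Components now {A,B,C,D,E}
MST edges: A—B, B—C, D—E, A—E; total weight 1+4+4+5 = 14.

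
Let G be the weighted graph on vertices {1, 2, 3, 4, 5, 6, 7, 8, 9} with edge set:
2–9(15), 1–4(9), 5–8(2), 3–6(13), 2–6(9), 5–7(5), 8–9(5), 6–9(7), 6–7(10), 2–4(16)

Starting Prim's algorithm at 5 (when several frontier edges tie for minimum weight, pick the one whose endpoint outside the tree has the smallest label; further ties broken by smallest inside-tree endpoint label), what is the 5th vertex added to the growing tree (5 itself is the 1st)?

6

Prim's algorithm from 5:
Step 1: cheapest edge leaving the tree is 5–8 (2); add 8.
Step 2: cheapest edge leaving the tree is 5–7 (5); add 7.
Step 3: cheapest edge leaving the tree is 8–9 (5); add 9.
Step 4: cheapest edge leaving the tree is 6–9 (7); add 6.
Step 5: cheapest edge leaving the tree is 2–6 (9); add 2.
Step 6: cheapest edge leaving the tree is 3–6 (13); add 3.
Step 7: cheapest edge leaving the tree is 2–4 (16); add 4.
Step 8: cheapest edge leaving the tree is 1–4 (9); add 1.
Vertex order: 5, 8, 7, 9, 6, 2, 3, 4, 1. The 5th vertex is 6.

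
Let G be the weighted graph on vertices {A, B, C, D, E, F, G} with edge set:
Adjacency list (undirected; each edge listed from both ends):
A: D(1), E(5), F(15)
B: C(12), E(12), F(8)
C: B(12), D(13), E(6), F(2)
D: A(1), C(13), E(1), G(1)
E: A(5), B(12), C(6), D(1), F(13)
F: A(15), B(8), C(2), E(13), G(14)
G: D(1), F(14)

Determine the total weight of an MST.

Grow the tree from C using Prim:
Step 1: cheapest edge leaving the tree is C F (2); add F.
Step 2: cheapest edge leaving the tree is C E (6); add E.
Step 3: cheapest edge leaving the tree is D E (1); add D.
Step 4: cheapest edge leaving the tree is A D (1); add A.
Step 5: cheapest edge leaving the tree is D G (1); add G.
Step 6: cheapest edge leaving the tree is B F (8); add B.
MST edges: C F, C E, D E, A D, D G, B F; total weight 2+6+1+1+1+8 = 19.

19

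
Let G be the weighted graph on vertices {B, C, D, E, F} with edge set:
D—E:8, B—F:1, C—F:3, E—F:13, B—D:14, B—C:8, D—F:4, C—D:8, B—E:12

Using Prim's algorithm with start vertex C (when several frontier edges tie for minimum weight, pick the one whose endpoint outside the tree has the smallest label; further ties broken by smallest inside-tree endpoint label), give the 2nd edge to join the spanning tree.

B-F

Prim, starting at C.
Step 1: cheapest edge leaving the tree is C—F (3); add F.
Step 2: cheapest edge leaving the tree is B—F (1); add B.
Step 3: cheapest edge leaving the tree is D—F (4); add D.
Step 4: cheapest edge leaving the tree is D—E (8); add E.
The 2nd edge added is B—F.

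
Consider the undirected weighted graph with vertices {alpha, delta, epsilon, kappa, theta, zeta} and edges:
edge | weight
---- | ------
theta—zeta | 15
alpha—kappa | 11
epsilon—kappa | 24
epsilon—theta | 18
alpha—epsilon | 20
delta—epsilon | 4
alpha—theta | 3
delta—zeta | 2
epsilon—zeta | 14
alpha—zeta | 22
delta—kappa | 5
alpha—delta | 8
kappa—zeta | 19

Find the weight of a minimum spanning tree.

Kruskal: consider edges lightest-first.
delta—zeta (2): add. Components now {kappa} {alpha} {theta} {delta,zeta} {epsilon}
alpha—theta (3): add. Components now {kappa} {alpha,theta} {delta,zeta} {epsilon}
delta—epsilon (4): add. Components now {kappa} {alpha,theta} {delta,epsilon,zeta}
delta—kappa (5): add. Components now {delta,epsilon,kappa,zeta} {alpha,theta}
alpha—delta (8): add. Components now {alpha,delta,epsilon,kappa,theta,zeta}
MST edges: delta—zeta, alpha—theta, delta—epsilon, delta—kappa, alpha—delta; total weight 2+3+4+5+8 = 22.

22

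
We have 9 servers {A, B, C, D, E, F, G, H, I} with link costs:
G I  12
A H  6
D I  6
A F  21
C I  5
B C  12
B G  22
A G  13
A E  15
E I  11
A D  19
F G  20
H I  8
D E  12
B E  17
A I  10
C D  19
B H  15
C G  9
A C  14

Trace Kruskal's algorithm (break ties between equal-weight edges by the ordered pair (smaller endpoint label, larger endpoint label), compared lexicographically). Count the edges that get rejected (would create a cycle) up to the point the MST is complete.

Sort edges by weight, then run Kruskal:
C I (5): add — endpoints in different components.
A H (6): add — endpoints in different components.
D I (6): add — endpoints in different components.
H I (8): add — endpoints in different components.
C G (9): add — endpoints in different components.
A I (10): skip — A and I already connected.
E I (11): add — endpoints in different components.
B C (12): add — endpoints in different components.
D E (12): skip — D and E already connected.
G I (12): skip — G and I already connected.
A G (13): skip — A and G already connected.
A C (14): skip — A and C already connected.
A E (15): skip — A and E already connected.
B H (15): skip — B and H already connected.
B E (17): skip — B and E already connected.
A D (19): skip — A and D already connected.
C D (19): skip — C and D already connected.
F G (20): add — endpoints in different components.
Edges rejected before the tree was complete: 10.

10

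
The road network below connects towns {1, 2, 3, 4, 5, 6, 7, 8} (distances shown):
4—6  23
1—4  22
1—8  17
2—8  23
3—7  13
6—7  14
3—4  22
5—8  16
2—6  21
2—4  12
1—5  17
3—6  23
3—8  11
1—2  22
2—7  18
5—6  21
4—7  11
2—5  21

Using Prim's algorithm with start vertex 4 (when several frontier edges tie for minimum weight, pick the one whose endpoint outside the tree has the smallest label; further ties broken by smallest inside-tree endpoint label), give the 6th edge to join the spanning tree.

5-8

Prim, starting at 4.
Step 1: cheapest edge leaving the tree is 4—7 (11); add 7.
Step 2: cheapest edge leaving the tree is 2—4 (12); add 2.
Step 3: cheapest edge leaving the tree is 3—7 (13); add 3.
Step 4: cheapest edge leaving the tree is 3—8 (11); add 8.
Step 5: cheapest edge leaving the tree is 6—7 (14); add 6.
Step 6: cheapest edge leaving the tree is 5—8 (16); add 5.
Step 7: cheapest edge leaving the tree is 1—5 (17); add 1.
The 6th edge added is 5—8.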